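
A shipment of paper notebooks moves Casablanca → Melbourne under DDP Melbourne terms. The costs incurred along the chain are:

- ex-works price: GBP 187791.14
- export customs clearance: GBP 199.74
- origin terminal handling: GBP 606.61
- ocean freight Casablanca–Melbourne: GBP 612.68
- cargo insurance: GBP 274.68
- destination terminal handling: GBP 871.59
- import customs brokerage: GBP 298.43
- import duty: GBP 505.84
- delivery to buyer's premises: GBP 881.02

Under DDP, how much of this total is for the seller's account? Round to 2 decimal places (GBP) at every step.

DDP: the seller bears all costs including import duty.
Seller's account: goods 187791.14 + export clearance 199.74 + origin terminal 606.61 + freight 612.68 + insurance 274.68 + destination terminal 871.59 + brokerage 298.43 + duty 505.84 + delivery 881.02 = 192041.73
Buyer's account: 0.00

Seller's account: GBP 192041.73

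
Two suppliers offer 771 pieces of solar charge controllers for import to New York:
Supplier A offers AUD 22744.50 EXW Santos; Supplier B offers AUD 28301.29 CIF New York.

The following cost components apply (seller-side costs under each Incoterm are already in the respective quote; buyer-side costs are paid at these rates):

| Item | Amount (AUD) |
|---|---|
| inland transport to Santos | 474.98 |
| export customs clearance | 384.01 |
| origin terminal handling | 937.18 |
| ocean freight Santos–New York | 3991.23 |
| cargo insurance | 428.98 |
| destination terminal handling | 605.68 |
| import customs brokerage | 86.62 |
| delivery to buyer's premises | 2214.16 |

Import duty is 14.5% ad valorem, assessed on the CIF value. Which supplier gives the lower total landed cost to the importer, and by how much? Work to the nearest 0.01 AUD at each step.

Supplier A (EXW):
CIF value = EXW price + inland to port + export clearance + origin terminal + freight + insurance = 22744.50 + 474.98 + 384.01 + 937.18 + 3991.23 + 428.98 = 28960.88
Import duty = 28960.88 × 14.5% = 4199.33
Buyer bears (A): 474.98 + 384.01 + 937.18 + 3991.23 + 428.98 + 605.68 + 86.62 + 2214.16 = 9122.84
Landed cost (A) = invoice 22744.50 + 9122.84 + duty 4199.33 = 36066.67
Supplier B (CIF):
The CIF price already equals the CIF value: 28301.29
Import duty = 28301.29 × 14.5% = 4103.69
Buyer bears (B): 605.68 + 86.62 + 2214.16 = 2906.46
Landed cost (B) = invoice 28301.29 + 2906.46 + duty 4103.69 = 35311.44
Difference = |36066.67 − 35311.44| = 755.23

Supplier B is cheaper by AUD 755.23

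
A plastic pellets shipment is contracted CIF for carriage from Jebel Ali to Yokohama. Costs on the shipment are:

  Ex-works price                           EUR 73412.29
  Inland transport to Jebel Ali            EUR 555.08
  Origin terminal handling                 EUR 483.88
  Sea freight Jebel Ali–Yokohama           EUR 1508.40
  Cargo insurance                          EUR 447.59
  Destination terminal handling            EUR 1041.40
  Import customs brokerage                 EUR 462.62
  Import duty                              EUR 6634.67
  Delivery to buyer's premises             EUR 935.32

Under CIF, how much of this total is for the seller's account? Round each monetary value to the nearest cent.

Seller's account: EUR 76407.24

CIF: the seller pays costs through ocean freight and marine insurance to the destination port.
Seller's account: goods 73412.29 + inland to port 555.08 + origin terminal 483.88 + freight 1508.40 + insurance 447.59 = 76407.24
Buyer's account: destination terminal 1041.40 + brokerage 462.62 + duty 6634.67 + delivery 935.32 = 9074.01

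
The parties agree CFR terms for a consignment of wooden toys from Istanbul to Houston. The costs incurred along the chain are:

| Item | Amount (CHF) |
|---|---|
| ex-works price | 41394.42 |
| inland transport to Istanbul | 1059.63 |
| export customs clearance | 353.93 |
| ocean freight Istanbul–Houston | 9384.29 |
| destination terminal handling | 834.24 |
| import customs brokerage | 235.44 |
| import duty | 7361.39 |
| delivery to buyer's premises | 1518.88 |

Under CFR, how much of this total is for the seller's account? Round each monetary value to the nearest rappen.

Seller's account: CHF 52192.27

CFR: the seller pays costs through ocean freight to the destination port, but not insurance.
Seller's account: goods 41394.42 + inland to port 1059.63 + export clearance 353.93 + freight 9384.29 = 52192.27
Buyer's account: destination terminal 834.24 + brokerage 235.44 + duty 7361.39 + delivery 1518.88 = 9949.95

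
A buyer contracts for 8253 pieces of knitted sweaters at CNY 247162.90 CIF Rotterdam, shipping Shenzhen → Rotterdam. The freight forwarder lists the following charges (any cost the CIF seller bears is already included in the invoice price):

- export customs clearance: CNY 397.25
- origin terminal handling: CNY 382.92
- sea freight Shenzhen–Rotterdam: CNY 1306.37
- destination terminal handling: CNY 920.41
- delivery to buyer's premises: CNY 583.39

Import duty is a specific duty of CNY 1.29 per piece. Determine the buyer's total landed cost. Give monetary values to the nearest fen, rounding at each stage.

Total landed cost: CNY 259313.07

CIF: the seller pays costs through ocean freight and marine insurance to the destination port.
Already in the invoice (seller's account under CIF): export clearance, origin terminal, freight — exclude.
The CIF price already equals the CIF value: 247162.90
Import duty = 8253 × 1.29 = 10646.37
Buyer bears: destination terminal 920.41 + delivery 583.39 + duty 10646.37 = 12150.17
Landed cost = invoice 247162.90 + 12150.17 = 259313.07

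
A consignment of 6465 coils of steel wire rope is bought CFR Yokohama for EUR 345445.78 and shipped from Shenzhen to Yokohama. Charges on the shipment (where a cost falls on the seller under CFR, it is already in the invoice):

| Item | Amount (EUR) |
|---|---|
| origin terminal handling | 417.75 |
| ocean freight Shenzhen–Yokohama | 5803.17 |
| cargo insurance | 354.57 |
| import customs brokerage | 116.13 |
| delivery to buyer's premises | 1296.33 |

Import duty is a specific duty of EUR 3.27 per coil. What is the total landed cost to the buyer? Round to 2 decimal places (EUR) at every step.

CFR: the seller pays costs through ocean freight to the destination port, but not insurance.
Already in the invoice (seller's account under CFR): origin terminal, freight — exclude.
CIF value = CFR price + insurance = 345445.78 + 354.57 = 345800.35
Import duty = 6465 × 3.27 = 21140.55
Buyer bears: insurance 354.57 + brokerage 116.13 + delivery 1296.33 + duty 21140.55 = 22907.58
Landed cost = invoice 345445.78 + 22907.58 = 368353.36

Total landed cost: EUR 368353.36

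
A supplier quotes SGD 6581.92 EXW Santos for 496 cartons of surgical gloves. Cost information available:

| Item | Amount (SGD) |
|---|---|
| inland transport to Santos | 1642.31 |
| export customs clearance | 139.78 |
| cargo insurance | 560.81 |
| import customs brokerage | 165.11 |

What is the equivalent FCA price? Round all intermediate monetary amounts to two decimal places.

FCA price: SGD 8364.01

Not relevant to the conversion: brokerage, insurance — on the buyer under both terms; not part of either seller's price.
From EXW to FCA, the seller additionally bears: inland to port, export clearance.
FCA price = 6581.92 + 1642.31 + 139.78 = 8364.01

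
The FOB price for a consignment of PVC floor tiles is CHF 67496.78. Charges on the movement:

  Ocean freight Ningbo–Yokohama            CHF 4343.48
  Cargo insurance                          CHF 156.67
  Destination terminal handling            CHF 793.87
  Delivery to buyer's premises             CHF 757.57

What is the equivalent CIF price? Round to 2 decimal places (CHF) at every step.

Not relevant to the conversion: destination terminal, delivery — on the buyer under both terms; not part of either seller's price.
From FOB to CIF, the seller additionally bears: freight, insurance.
CIF price = 67496.78 + 4343.48 + 156.67 = 71996.93

CIF price: CHF 71996.93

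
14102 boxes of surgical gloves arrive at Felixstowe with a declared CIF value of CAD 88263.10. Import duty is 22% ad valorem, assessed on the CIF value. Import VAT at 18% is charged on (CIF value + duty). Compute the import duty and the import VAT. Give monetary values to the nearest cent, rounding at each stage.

Import duty: CAD 19417.88; import VAT: CAD 19382.58

Import duty = 88263.10 × 22% = 19417.88
VAT base = CIF + duty = 88263.10 + 19417.88 = 107680.98
Import VAT = 107680.98 × 18% = 19382.58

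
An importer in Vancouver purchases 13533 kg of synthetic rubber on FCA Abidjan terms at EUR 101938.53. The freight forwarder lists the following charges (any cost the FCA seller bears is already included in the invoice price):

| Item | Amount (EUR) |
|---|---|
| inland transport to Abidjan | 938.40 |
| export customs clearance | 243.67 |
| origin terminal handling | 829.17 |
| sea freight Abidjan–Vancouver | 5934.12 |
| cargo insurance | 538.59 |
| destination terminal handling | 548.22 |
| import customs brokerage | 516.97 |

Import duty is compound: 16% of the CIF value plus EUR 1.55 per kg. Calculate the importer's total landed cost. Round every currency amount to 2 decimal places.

FCA: the seller delivers export-cleared goods to the carrier; the buyer bears costs from that point.
Already in the invoice (seller's account under FCA): inland to port, export clearance — exclude.
CIF value = FCA price + origin terminal + freight + insurance = 101938.53 + 829.17 + 5934.12 + 538.59 = 109240.41
Ad valorem component: 109240.41 × 16% = 17478.47
Specific component: 13533 × 1.55 = 20976.15
Import duty = 17478.47 + 20976.15 = 38454.62
Buyer bears: origin terminal 829.17 + freight 5934.12 + insurance 538.59 + destination terminal 548.22 + brokerage 516.97 + duty 38454.62 = 46821.69
Landed cost = invoice 101938.53 + 46821.69 = 148760.22

Total landed cost: EUR 148760.22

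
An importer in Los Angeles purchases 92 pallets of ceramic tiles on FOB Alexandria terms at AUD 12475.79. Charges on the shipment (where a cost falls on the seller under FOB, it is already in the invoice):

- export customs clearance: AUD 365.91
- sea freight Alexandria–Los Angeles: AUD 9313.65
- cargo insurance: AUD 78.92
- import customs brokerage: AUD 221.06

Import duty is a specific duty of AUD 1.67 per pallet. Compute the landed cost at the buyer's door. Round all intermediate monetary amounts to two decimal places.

FOB: the seller bears costs until goods are on board at the origin port; the buyer bears freight, insurance and all costs thereafter.
Already in the invoice (seller's account under FOB): export clearance — exclude.
CIF value = FOB price + freight + insurance = 12475.79 + 9313.65 + 78.92 = 21868.36
Import duty = 92 × 1.67 = 153.64
Buyer bears: freight 9313.65 + insurance 78.92 + brokerage 221.06 + duty 153.64 = 9767.27
Landed cost = invoice 12475.79 + 9767.27 = 22243.06

Total landed cost: AUD 22243.06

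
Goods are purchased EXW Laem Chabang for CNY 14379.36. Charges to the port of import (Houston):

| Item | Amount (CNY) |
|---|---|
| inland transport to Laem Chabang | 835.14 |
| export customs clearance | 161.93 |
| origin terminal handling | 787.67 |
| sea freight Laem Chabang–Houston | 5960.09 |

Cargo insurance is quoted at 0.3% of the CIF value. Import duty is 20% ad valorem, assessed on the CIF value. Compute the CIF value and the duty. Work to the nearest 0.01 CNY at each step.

CIF value: CNY 22190.76; import duty: CNY 4438.15

Let C be the CIF value. C = EXW price + pre-shipment costs + freight + 0.3% × C
C − 0.3% × C = 14379.36 + 835.14 + 161.93 + 787.67 + 5960.09
0.997 × C = 22124.19
C = 22124.19 / 0.997 = 22190.76
Insurance premium = 0.3% × 22190.76 = 66.57
Import duty = 22190.76 × 20% = 4438.15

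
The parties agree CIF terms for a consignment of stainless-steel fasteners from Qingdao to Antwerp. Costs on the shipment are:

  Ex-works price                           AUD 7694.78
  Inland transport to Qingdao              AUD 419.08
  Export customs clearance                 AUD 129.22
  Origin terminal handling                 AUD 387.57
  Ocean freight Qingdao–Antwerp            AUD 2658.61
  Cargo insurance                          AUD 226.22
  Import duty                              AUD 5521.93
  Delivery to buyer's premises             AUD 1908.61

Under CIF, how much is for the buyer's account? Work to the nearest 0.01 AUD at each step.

CIF: the seller pays costs through ocean freight and marine insurance to the destination port.
Seller's account: goods 7694.78 + inland to port 419.08 + export clearance 129.22 + origin terminal 387.57 + freight 2658.61 + insurance 226.22 = 11515.48
Buyer's account: duty 5521.93 + delivery 1908.61 = 7430.54

Buyer's account: AUD 7430.54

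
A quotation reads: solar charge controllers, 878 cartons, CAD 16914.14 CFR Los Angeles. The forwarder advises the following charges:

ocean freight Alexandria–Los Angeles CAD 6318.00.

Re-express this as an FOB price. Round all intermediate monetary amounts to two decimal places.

From CFR to FOB, the seller no longer bears: freight.
FOB price = 16914.14 − 6318.00 = 10596.14

FOB price: CAD 10596.14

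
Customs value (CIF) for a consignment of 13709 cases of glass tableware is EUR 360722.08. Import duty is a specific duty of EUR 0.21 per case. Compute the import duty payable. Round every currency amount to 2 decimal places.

Import duty = 13709 × 0.21 = 2878.89

Import duty: EUR 2878.89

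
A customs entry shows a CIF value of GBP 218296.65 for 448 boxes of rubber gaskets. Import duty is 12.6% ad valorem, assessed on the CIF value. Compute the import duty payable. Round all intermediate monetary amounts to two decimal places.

Import duty = 218296.65 × 12.6% = 27505.38

Import duty: GBP 27505.38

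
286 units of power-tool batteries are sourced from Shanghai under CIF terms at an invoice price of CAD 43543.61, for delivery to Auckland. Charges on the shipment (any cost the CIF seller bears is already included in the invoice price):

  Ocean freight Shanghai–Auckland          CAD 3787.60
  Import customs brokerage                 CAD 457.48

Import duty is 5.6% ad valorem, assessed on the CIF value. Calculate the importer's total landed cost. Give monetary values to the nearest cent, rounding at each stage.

Total landed cost: CAD 46439.53

CIF: the seller pays costs through ocean freight and marine insurance to the destination port.
Already in the invoice (seller's account under CIF): freight — exclude.
The CIF price already equals the CIF value: 43543.61
Import duty = 43543.61 × 5.6% = 2438.44
Buyer bears: brokerage 457.48 + duty 2438.44 = 2895.92
Landed cost = invoice 43543.61 + 2895.92 = 46439.53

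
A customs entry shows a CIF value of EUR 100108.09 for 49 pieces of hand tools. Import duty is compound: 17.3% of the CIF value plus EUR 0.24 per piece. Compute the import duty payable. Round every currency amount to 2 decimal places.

Import duty: EUR 17330.46

Ad valorem component: 100108.09 × 17.3% = 17318.70
Specific component: 49 × 0.24 = 11.76
Import duty = 17318.70 + 11.76 = 17330.46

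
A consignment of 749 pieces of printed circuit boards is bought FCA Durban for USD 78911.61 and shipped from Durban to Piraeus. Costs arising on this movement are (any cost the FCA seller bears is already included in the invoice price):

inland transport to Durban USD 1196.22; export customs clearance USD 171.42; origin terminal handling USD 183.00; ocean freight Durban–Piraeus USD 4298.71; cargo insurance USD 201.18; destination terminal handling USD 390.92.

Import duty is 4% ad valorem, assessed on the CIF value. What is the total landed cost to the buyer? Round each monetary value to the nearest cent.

Total landed cost: USD 87329.20

FCA: the seller delivers export-cleared goods to the carrier; the buyer bears costs from that point.
Already in the invoice (seller's account under FCA): inland to port, export clearance — exclude.
CIF value = FCA price + origin terminal + freight + insurance = 78911.61 + 183.00 + 4298.71 + 201.18 = 83594.50
Import duty = 83594.50 × 4% = 3343.78
Buyer bears: origin terminal 183.00 + freight 4298.71 + insurance 201.18 + destination terminal 390.92 + duty 3343.78 = 8417.59
Landed cost = invoice 78911.61 + 8417.59 = 87329.20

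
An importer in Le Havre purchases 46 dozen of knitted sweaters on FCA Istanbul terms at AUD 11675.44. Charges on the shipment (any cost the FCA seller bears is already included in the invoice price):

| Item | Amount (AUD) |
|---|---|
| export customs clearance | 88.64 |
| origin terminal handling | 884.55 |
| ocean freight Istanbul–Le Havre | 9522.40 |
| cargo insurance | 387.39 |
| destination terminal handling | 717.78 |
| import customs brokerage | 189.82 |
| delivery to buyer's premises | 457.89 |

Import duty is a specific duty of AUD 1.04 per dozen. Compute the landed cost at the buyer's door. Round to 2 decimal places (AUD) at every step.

FCA: the seller delivers export-cleared goods to the carrier; the buyer bears costs from that point.
Already in the invoice (seller's account under FCA): export clearance — exclude.
CIF value = FCA price + origin terminal + freight + insurance = 11675.44 + 884.55 + 9522.40 + 387.39 = 22469.78
Import duty = 46 × 1.04 = 47.84
Buyer bears: origin terminal 884.55 + freight 9522.40 + insurance 387.39 + destination terminal 717.78 + brokerage 189.82 + delivery 457.89 + duty 47.84 = 12207.67
Landed cost = invoice 11675.44 + 12207.67 = 23883.11

Total landed cost: AUD 23883.11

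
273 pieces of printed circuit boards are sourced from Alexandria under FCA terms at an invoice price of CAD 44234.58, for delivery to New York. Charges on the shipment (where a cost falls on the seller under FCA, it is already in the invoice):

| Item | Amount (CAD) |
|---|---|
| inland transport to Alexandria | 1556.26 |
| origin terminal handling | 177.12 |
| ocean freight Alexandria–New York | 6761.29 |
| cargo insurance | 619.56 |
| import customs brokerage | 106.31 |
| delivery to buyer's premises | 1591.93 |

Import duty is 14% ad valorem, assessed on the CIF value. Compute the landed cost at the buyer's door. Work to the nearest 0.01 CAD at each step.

FCA: the seller delivers export-cleared goods to the carrier; the buyer bears costs from that point.
Already in the invoice (seller's account under FCA): inland to port — exclude.
CIF value = FCA price + origin terminal + freight + insurance = 44234.58 + 177.12 + 6761.29 + 619.56 = 51792.55
Import duty = 51792.55 × 14% = 7250.96
Buyer bears: origin terminal 177.12 + freight 6761.29 + insurance 619.56 + brokerage 106.31 + delivery 1591.93 + duty 7250.96 = 16507.17
Landed cost = invoice 44234.58 + 16507.17 = 60741.75

Total landed cost: CAD 60741.75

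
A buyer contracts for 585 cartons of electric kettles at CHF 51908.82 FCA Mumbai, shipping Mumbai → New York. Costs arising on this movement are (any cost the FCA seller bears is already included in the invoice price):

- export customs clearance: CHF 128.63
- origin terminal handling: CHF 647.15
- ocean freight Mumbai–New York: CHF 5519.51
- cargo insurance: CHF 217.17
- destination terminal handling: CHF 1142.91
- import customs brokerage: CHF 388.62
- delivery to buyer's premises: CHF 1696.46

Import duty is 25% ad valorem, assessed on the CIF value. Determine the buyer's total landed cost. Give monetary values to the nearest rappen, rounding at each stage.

FCA: the seller delivers export-cleared goods to the carrier; the buyer bears costs from that point.
Already in the invoice (seller's account under FCA): export clearance — exclude.
CIF value = FCA price + origin terminal + freight + insurance = 51908.82 + 647.15 + 5519.51 + 217.17 = 58292.65
Import duty = 58292.65 × 25% = 14573.16
Buyer bears: origin terminal 647.15 + freight 5519.51 + insurance 217.17 + destination terminal 1142.91 + brokerage 388.62 + delivery 1696.46 + duty 14573.16 = 24184.98
Landed cost = invoice 51908.82 + 24184.98 = 76093.80

Total landed cost: CHF 76093.80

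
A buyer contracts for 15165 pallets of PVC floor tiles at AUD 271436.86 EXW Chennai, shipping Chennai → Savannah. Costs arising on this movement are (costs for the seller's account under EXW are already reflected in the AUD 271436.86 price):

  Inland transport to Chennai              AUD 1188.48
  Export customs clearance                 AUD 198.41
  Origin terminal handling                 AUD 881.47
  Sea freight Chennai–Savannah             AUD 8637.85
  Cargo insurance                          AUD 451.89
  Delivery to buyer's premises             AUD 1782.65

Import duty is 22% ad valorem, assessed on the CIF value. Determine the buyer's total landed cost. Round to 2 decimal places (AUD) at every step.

EXW: the seller makes goods available at their premises; the buyer bears all onward costs.
CIF value = EXW price + inland to port + export clearance + origin terminal + freight + insurance = 271436.86 + 1188.48 + 198.41 + 881.47 + 8637.85 + 451.89 = 282794.96
Import duty = 282794.96 × 22% = 62214.89
Buyer bears: inland to port 1188.48 + export clearance 198.41 + origin terminal 881.47 + freight 8637.85 + insurance 451.89 + delivery 1782.65 + duty 62214.89 = 75355.64
Landed cost = invoice 271436.86 + 75355.64 = 346792.50

Total landed cost: AUD 346792.50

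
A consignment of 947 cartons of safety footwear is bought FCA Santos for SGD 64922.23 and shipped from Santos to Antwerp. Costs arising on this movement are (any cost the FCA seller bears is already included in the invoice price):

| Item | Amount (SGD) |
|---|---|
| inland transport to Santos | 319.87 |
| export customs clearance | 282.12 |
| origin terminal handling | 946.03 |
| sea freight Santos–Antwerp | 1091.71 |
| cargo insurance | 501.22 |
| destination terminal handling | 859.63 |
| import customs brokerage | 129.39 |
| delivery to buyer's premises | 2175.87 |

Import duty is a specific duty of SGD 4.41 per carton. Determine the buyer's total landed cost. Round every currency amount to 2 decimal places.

Total landed cost: SGD 74802.35

FCA: the seller delivers export-cleared goods to the carrier; the buyer bears costs from that point.
Already in the invoice (seller's account under FCA): inland to port, export clearance — exclude.
CIF value = FCA price + origin terminal + freight + insurance = 64922.23 + 946.03 + 1091.71 + 501.22 = 67461.19
Import duty = 947 × 4.41 = 4176.27
Buyer bears: origin terminal 946.03 + freight 1091.71 + insurance 501.22 + destination terminal 859.63 + brokerage 129.39 + delivery 2175.87 + duty 4176.27 = 9880.12
Landed cost = invoice 64922.23 + 9880.12 = 74802.35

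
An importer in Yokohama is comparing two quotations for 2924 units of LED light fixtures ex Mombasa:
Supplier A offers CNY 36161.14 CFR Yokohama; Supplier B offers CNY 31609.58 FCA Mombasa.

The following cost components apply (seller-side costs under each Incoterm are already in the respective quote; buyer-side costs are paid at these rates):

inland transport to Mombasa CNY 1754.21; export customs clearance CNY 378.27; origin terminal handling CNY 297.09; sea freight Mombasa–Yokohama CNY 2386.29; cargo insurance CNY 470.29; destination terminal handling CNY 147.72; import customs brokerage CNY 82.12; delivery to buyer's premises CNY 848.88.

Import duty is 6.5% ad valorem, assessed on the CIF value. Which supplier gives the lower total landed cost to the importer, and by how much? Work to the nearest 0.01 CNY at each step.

Supplier A (CFR):
CIF value = CFR price + insurance = 36161.14 + 470.29 = 36631.43
Import duty = 36631.43 × 6.5% = 2381.04
Buyer bears (A): 470.29 + 147.72 + 82.12 + 848.88 = 1549.01
Landed cost (A) = invoice 36161.14 + 1549.01 + duty 2381.04 = 40091.19
Supplier B (FCA):
CIF value = FCA price + origin terminal + freight + insurance = 31609.58 + 297.09 + 2386.29 + 470.29 = 34763.25
Import duty = 34763.25 × 6.5% = 2259.61
Buyer bears (B): 297.09 + 2386.29 + 470.29 + 147.72 + 82.12 + 848.88 = 4232.39
Landed cost (B) = invoice 31609.58 + 4232.39 + duty 2259.61 = 38101.58
Difference = |40091.19 − 38101.58| = 1989.61

Supplier B is cheaper by CNY 1989.61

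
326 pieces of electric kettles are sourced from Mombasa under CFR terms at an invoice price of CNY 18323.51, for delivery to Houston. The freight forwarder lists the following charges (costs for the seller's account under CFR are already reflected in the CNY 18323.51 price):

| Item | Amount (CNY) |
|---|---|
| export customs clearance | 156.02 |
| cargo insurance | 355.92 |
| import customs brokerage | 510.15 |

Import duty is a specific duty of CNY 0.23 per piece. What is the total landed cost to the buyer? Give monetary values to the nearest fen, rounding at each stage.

Total landed cost: CNY 19264.56

CFR: the seller pays costs through ocean freight to the destination port, but not insurance.
Already in the invoice (seller's account under CFR): export clearance — exclude.
CIF value = CFR price + insurance = 18323.51 + 355.92 = 18679.43
Import duty = 326 × 0.23 = 74.98
Buyer bears: insurance 355.92 + brokerage 510.15 + duty 74.98 = 941.05
Landed cost = invoice 18323.51 + 941.05 = 19264.56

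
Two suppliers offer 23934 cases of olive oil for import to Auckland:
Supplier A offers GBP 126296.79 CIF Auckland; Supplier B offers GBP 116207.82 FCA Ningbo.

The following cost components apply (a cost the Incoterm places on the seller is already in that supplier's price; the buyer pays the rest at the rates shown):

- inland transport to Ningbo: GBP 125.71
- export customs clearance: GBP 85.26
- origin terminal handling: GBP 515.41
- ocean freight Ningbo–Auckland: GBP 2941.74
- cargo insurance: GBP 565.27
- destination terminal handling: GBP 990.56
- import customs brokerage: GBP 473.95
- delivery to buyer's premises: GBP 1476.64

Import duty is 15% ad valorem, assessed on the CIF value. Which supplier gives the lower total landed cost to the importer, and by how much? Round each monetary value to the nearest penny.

Supplier A (CIF):
The CIF price already equals the CIF value: 126296.79
Import duty = 126296.79 × 15% = 18944.52
Buyer bears (A): 990.56 + 473.95 + 1476.64 = 2941.15
Landed cost (A) = invoice 126296.79 + 2941.15 + duty 18944.52 = 148182.46
Supplier B (FCA):
CIF value = FCA price + origin terminal + freight + insurance = 116207.82 + 515.41 + 2941.74 + 565.27 = 120230.24
Import duty = 120230.24 × 15% = 18034.54
Buyer bears (B): 515.41 + 2941.74 + 565.27 + 990.56 + 473.95 + 1476.64 = 6963.57
Landed cost (B) = invoice 116207.82 + 6963.57 + duty 18034.54 = 141205.93
Difference = |148182.46 − 141205.93| = 6976.53

Supplier B is cheaper by GBP 6976.53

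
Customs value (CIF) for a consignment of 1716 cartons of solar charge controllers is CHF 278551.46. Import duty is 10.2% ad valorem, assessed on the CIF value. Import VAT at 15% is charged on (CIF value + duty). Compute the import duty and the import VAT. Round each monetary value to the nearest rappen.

Import duty = 278551.46 × 10.2% = 28412.25
VAT base = CIF + duty = 278551.46 + 28412.25 = 306963.71
Import VAT = 306963.71 × 15% = 46044.56

Import duty: CHF 28412.25; import VAT: CHF 46044.56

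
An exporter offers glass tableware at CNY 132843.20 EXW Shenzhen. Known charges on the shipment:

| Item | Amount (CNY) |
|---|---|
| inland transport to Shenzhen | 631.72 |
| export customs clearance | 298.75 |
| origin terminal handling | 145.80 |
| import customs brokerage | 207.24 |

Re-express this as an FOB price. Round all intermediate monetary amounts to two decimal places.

Not relevant to the conversion: brokerage — on the buyer under both terms; not part of either seller's price.
From EXW to FOB, the seller additionally bears: inland to port, export clearance, origin terminal.
FOB price = 132843.20 + 631.72 + 298.75 + 145.80 = 133919.47

FOB price: CNY 133919.47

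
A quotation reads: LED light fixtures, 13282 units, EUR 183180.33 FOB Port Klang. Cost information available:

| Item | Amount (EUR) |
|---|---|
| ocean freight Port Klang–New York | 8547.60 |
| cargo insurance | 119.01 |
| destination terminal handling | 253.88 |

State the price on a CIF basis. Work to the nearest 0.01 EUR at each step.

CIF price: EUR 191846.94

Not relevant to the conversion: destination terminal — on the buyer under both terms; not part of either seller's price.
From FOB to CIF, the seller additionally bears: freight, insurance.
CIF price = 183180.33 + 8547.60 + 119.01 = 191846.94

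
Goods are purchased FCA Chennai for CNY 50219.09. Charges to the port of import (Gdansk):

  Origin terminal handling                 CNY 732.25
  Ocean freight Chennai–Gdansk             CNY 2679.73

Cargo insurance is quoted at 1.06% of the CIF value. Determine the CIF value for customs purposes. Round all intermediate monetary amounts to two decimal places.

Let C be the CIF value. C = FCA price + pre-shipment costs + freight + 1.06% × C
C − 1.06% × C = 50219.09 + 732.25 + 2679.73
0.9894 × C = 53631.07
C = 53631.07 / 0.9894 = 54205.65
Insurance premium = 1.06% × 54205.65 = 574.58

CIF value: CNY 54205.65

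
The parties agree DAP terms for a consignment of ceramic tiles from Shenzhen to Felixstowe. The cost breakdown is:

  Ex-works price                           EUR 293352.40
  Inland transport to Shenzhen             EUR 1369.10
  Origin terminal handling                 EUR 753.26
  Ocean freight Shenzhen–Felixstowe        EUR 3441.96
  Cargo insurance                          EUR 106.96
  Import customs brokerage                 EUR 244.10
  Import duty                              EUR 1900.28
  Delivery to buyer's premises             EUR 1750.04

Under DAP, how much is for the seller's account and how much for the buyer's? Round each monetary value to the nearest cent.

DAP: the seller bears all costs to the named destination except import duty and clearance.
Seller's account: goods 293352.40 + inland to port 1369.10 + origin terminal 753.26 + freight 3441.96 + insurance 106.96 + delivery 1750.04 = 300773.72
Buyer's account: brokerage 244.10 + duty 1900.28 = 2144.38

Seller: EUR 300773.72; buyer: EUR 2144.38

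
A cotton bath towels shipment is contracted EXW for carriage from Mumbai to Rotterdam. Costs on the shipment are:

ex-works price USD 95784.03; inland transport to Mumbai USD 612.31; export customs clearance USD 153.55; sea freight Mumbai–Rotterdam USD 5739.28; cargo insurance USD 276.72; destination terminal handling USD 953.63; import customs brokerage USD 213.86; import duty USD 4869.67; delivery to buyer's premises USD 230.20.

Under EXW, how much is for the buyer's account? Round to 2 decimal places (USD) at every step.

EXW: the seller makes goods available at their premises; the buyer bears all onward costs.
Seller's account: goods 95784.03 = 95784.03
Buyer's account: inland to port 612.31 + export clearance 153.55 + freight 5739.28 + insurance 276.72 + destination terminal 953.63 + brokerage 213.86 + duty 4869.67 + delivery 230.20 = 13049.22

Buyer's account: USD 13049.22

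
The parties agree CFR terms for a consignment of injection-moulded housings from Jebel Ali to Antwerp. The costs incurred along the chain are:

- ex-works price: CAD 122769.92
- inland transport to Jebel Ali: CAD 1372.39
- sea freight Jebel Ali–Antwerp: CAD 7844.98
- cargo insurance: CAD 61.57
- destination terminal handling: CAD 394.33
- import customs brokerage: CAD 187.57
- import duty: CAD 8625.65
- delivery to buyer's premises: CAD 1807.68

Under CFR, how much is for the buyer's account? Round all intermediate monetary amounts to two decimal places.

CFR: the seller pays costs through ocean freight to the destination port, but not insurance.
Seller's account: goods 122769.92 + inland to port 1372.39 + freight 7844.98 = 131987.29
Buyer's account: insurance 61.57 + destination terminal 394.33 + brokerage 187.57 + duty 8625.65 + delivery 1807.68 = 11076.80

Buyer's account: CAD 11076.80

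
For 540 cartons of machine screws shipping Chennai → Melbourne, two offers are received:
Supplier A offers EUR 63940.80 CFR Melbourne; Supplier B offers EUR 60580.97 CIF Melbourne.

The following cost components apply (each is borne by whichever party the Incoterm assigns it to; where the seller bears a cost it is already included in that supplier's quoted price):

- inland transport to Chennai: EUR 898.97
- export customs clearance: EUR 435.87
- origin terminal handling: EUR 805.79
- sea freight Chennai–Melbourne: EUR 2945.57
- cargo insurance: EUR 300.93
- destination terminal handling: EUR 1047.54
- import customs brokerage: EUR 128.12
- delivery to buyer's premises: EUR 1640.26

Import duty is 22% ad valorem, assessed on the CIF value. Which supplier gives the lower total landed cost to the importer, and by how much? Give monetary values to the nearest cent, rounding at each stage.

Supplier A (CFR):
CIF value = CFR price + insurance = 63940.80 + 300.93 = 64241.73
Import duty = 64241.73 × 22% = 14133.18
Buyer bears (A): 300.93 + 1047.54 + 128.12 + 1640.26 = 3116.85
Landed cost (A) = invoice 63940.80 + 3116.85 + duty 14133.18 = 81190.83
Supplier B (CIF):
The CIF price already equals the CIF value: 60580.97
Import duty = 60580.97 × 22% = 13327.81
Buyer bears (B): 1047.54 + 128.12 + 1640.26 = 2815.92
Landed cost (B) = invoice 60580.97 + 2815.92 + duty 13327.81 = 76724.70
Difference = |81190.83 − 76724.70| = 4466.13

Supplier B is cheaper by EUR 4466.13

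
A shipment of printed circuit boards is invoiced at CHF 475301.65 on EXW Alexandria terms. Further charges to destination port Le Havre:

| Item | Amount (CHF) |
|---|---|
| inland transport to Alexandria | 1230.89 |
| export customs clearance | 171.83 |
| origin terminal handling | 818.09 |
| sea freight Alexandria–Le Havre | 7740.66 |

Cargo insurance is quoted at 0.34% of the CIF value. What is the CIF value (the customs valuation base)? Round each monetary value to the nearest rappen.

Let C be the CIF value. C = EXW price + pre-shipment costs + freight + 0.34% × C
C − 0.34% × C = 475301.65 + 1230.89 + 171.83 + 818.09 + 7740.66
0.9966 × C = 485263.12
C = 485263.12 / 0.9966 = 486918.64
Insurance premium = 0.34% × 486918.64 = 1655.52

CIF value: CHF 486918.64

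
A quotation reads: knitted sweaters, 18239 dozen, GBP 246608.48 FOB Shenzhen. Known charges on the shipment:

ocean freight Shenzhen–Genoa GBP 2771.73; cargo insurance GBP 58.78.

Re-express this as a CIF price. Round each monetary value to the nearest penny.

From FOB to CIF, the seller additionally bears: freight, insurance.
CIF price = 246608.48 + 2771.73 + 58.78 = 249438.99

CIF price: GBP 249438.99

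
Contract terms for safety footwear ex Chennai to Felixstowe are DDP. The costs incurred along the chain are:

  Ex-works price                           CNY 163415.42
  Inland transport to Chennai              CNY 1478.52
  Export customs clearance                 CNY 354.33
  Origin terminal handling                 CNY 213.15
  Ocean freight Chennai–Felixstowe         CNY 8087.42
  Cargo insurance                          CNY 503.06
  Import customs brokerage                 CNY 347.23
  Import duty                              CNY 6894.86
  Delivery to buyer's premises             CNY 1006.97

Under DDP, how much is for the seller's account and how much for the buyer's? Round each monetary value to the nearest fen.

Seller: CNY 182300.96; buyer: CNY 0.00

DDP: the seller bears all costs including import duty.
Seller's account: goods 163415.42 + inland to port 1478.52 + export clearance 354.33 + origin terminal 213.15 + freight 8087.42 + insurance 503.06 + brokerage 347.23 + duty 6894.86 + delivery 1006.97 = 182300.96
Buyer's account: 0.00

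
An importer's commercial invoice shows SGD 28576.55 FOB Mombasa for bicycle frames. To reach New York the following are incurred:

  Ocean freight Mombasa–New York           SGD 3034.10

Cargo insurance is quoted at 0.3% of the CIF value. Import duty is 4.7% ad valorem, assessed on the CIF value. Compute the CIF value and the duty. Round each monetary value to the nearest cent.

CIF value: SGD 31705.77; import duty: SGD 1490.17

Let C be the CIF value. C = FOB price + freight + 0.3% × C
C − 0.3% × C = 28576.55 + 3034.10
0.997 × C = 31610.65
C = 31610.65 / 0.997 = 31705.77
Insurance premium = 0.3% × 31705.77 = 95.12
Import duty = 31705.77 × 4.7% = 1490.17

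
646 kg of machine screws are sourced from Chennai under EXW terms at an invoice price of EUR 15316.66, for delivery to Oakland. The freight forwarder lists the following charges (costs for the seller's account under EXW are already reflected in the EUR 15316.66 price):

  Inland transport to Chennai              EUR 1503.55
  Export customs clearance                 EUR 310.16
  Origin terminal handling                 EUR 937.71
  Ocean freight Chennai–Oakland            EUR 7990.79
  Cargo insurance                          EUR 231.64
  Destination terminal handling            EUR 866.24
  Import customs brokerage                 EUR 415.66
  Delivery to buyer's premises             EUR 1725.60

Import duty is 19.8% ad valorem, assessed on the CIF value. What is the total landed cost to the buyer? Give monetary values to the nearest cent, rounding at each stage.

Total landed cost: EUR 34503.53

EXW: the seller makes goods available at their premises; the buyer bears all onward costs.
CIF value = EXW price + inland to port + export clearance + origin terminal + freight + insurance = 15316.66 + 1503.55 + 310.16 + 937.71 + 7990.79 + 231.64 = 26290.51
Import duty = 26290.51 × 19.8% = 5205.52
Buyer bears: inland to port 1503.55 + export clearance 310.16 + origin terminal 937.71 + freight 7990.79 + insurance 231.64 + destination terminal 866.24 + brokerage 415.66 + delivery 1725.60 + duty 5205.52 = 19186.87
Landed cost = invoice 15316.66 + 19186.87 = 34503.53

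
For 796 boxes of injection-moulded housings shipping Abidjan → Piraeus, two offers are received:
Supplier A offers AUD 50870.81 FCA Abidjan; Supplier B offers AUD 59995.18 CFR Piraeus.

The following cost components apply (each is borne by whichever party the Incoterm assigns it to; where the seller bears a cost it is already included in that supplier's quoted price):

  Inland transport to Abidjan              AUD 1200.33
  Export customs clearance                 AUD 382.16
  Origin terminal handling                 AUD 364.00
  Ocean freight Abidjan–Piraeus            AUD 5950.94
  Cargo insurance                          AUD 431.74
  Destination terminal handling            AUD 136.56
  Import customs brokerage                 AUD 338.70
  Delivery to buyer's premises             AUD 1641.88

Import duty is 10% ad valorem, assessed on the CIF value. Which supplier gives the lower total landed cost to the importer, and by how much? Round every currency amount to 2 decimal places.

Supplier A is cheaper by AUD 3090.37

Supplier A (FCA):
CIF value = FCA price + origin terminal + freight + insurance = 50870.81 + 364.00 + 5950.94 + 431.74 = 57617.49
Import duty = 57617.49 × 10% = 5761.75
Buyer bears (A): 364.00 + 5950.94 + 431.74 + 136.56 + 338.70 + 1641.88 = 8863.82
Landed cost (A) = invoice 50870.81 + 8863.82 + duty 5761.75 = 65496.38
Supplier B (CFR):
CIF value = CFR price + insurance = 59995.18 + 431.74 = 60426.92
Import duty = 60426.92 × 10% = 6042.69
Buyer bears (B): 431.74 + 136.56 + 338.70 + 1641.88 = 2548.88
Landed cost (B) = invoice 59995.18 + 2548.88 + duty 6042.69 = 68586.75
Difference = |65496.38 − 68586.75| = 3090.37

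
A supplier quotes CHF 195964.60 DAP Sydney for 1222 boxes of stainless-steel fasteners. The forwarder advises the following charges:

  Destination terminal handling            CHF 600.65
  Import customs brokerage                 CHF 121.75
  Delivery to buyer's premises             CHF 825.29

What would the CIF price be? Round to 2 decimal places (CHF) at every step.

Not relevant to the conversion: brokerage — on the buyer under both terms; not part of either seller's price.
From DAP to CIF, the seller no longer bears: destination terminal, delivery.
CIF price = 195964.60 − 600.65 − 825.29 = 194538.66

CIF price: CHF 194538.66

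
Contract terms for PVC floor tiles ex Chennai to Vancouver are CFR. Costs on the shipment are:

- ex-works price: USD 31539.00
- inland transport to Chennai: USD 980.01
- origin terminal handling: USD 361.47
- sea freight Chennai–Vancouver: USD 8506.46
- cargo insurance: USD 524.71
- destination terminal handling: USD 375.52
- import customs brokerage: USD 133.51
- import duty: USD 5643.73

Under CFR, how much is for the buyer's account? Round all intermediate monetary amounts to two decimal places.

CFR: the seller pays costs through ocean freight to the destination port, but not insurance.
Seller's account: goods 31539.00 + inland to port 980.01 + origin terminal 361.47 + freight 8506.46 = 41386.94
Buyer's account: insurance 524.71 + destination terminal 375.52 + brokerage 133.51 + duty 5643.73 = 6677.47

Buyer's account: USD 6677.47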